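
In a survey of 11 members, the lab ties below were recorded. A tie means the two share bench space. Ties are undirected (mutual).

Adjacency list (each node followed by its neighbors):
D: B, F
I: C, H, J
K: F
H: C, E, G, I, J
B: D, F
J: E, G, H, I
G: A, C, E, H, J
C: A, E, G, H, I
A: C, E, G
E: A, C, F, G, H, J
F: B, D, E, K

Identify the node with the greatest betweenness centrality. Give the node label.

E

Unnormalized betweenness of each node: A:0, B:0, C:10/3, D:0, E:301/12, F:23, G:13/12, H:9/4, I:1/4, J:2, K:0.
E has the largest value, 301/12, making it the main broker — the node through which the most shortest paths run.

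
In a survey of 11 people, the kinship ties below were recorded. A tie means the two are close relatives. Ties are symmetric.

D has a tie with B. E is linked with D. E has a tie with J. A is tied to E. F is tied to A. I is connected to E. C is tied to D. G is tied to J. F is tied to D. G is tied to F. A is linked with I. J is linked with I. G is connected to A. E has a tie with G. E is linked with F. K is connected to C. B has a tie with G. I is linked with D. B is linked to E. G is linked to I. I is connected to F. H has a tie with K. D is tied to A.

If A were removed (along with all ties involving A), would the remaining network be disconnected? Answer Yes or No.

No

Even without A, every remaining node can still reach every other (the residual graph is connected), so A is not a cut vertex.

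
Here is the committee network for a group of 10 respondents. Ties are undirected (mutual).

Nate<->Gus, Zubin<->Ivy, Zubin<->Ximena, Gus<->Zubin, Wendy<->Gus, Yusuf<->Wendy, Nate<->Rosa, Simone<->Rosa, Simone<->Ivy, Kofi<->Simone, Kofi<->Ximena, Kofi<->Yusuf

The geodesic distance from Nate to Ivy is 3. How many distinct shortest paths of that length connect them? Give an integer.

2

The shortest distance is 3. The length-3 paths are: Nate–Rosa–Simone–Ivy; Nate–Gus–Zubin–Ivy.
That gives 2 distinct shortest paths.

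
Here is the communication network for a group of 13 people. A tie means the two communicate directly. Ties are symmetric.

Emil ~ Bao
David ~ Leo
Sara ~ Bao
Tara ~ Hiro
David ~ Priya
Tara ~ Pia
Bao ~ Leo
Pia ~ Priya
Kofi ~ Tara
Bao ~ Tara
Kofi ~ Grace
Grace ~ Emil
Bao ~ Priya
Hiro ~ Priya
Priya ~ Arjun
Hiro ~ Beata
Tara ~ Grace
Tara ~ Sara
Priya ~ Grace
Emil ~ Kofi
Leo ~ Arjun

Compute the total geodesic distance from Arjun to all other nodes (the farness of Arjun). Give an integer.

Distances from Arjun: Bao:2, Beata:3, David:2, Emil:3, Grace:2, Hiro:2, Kofi:3, Leo:1, Pia:2, Priya:1, Sara:3, Tara:3.
Sum = 2 + 3 + 2 + 3 + 2 + 2 + 3 + 1 + 2 + 1 + 3 + 3 = 27.

27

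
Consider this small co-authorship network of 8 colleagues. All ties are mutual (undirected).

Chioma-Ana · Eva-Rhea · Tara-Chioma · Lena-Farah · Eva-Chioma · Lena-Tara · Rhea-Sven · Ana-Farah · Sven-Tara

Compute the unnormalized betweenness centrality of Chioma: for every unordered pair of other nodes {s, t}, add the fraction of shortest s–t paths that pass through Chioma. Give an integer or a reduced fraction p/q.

Pairs whose geodesics pass through Chioma — Eva–Tara: 1; Eva–Lena: 1; Eva–Farah: 1; Eva–Ana: 1; Rhea–Farah: 1/2; Rhea–Ana: 1; Sven–Ana: 1; Tara–Ana: 1.
All other pairs contribute 0.
Summing the contributions gives betweenness(Chioma) = 15/2.

15/2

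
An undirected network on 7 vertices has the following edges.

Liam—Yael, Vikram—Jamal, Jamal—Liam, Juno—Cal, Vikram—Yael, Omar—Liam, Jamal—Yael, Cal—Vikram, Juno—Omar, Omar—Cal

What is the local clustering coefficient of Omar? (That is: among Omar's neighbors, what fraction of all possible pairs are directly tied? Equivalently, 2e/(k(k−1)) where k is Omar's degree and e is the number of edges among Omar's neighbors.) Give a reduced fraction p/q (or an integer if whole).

Omar's neighbors: Cal, Juno, and Liam (k = 3).
Possible neighbor pairs: C(3,2) = 3. Edges among them: Cal–Juno → e = 1.
Clustering(Omar) = 1/3.

1/3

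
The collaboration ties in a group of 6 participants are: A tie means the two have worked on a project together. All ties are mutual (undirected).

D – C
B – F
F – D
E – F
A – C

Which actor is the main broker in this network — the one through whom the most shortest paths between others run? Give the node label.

F

Unnormalized betweenness of each node: A:0, B:0, C:4, D:6, E:0, F:7.
F has the largest value, 7, making it the main broker — the node through which the most shortest paths run.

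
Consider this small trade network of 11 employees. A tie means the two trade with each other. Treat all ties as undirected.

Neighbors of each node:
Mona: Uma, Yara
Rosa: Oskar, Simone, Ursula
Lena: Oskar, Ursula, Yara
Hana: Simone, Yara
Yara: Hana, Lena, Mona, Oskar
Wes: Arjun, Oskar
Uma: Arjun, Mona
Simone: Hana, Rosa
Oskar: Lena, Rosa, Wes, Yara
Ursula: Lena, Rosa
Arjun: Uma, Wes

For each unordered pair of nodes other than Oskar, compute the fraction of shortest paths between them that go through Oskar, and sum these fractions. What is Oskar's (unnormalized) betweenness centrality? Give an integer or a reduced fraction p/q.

Pairs whose geodesics pass through Oskar — Lena–Rosa: 1/2; Lena–Simone: 1/3; Lena–Arjun: 1; Lena–Wes: 1; Ursula–Arjun: 2/2; Ursula–Wes: 2/2; Rosa–Yara: 1; Rosa–Mona: 1; Rosa–Uma: 2/2; Rosa–Arjun: 1; Rosa–Wes: 1; Simone–Arjun: 1; Simone–Wes: 1; Hana–Arjun: 1/2 … (+4 more pairs).
All other pairs contribute 0.
Summing the contributions gives betweenness(Oskar) = 46/3.

46/3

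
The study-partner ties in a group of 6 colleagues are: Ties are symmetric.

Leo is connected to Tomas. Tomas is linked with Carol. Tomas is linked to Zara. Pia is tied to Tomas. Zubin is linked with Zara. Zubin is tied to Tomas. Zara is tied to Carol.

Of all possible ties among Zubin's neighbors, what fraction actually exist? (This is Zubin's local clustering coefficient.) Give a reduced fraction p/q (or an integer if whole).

1

Zubin's neighbors: Tomas and Zara (k = 2).
Possible neighbor pairs: C(2,2) = 1. Edges among them: Tomas–Zara → e = 1.
Clustering(Zubin) = 1/1.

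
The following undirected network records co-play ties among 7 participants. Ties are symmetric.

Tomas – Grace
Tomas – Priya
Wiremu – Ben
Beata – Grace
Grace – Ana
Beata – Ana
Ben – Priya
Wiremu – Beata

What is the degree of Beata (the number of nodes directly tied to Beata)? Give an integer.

3

Beata is directly tied to Ana, Grace, and Wiremu. That is 3 neighbors, so the degree of Beata is 3.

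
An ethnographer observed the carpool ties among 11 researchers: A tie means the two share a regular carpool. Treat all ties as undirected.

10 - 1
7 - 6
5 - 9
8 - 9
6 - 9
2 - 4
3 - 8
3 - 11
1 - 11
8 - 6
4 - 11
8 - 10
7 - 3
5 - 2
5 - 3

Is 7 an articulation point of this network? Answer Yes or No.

Even without 7, every remaining node can still reach every other (the residual graph is connected), so 7 is not a cut vertex.

No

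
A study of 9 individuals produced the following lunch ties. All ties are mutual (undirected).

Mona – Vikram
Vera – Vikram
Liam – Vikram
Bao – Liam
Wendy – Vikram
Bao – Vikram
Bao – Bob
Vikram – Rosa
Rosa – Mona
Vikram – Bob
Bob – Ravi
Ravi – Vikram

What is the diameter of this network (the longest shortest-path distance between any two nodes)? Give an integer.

Eccentricity of each node (its greatest distance to any other): Bao:2, Bob:2, Liam:2, Mona:2, Ravi:2, Rosa:2, Vera:2, Vikram:1, Wendy:2.
The maximum eccentricity is 2, realized for instance by the pair Mona–Bob via Mona – Vikram – Bob. So the diameter is 2.

2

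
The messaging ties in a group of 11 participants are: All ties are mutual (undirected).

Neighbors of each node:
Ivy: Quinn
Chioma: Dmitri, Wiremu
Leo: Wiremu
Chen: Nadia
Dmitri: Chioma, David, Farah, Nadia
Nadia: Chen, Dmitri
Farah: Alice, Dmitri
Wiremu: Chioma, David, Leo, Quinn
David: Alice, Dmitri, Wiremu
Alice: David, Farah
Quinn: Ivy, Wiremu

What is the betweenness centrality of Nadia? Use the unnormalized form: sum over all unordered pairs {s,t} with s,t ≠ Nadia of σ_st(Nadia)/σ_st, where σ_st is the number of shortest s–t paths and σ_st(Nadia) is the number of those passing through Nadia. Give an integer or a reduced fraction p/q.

Pairs whose geodesics pass through Nadia — Alice–Chen: 2/2; Wiremu–Chen: 2/2; Chen–David: 1; Chen–Leo: 2/2; Chen–Quinn: 2/2; Chen–Farah: 1; Chen–Dmitri: 1; Chen–Ivy: 2/2; Chen–Chioma: 1.
All other pairs contribute 0.
Summing the contributions gives betweenness(Nadia) = 9.

9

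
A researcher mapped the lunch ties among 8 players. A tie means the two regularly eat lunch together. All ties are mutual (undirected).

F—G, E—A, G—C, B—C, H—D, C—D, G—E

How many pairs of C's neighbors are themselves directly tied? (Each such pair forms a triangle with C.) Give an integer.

0

C's neighbors are B, D, and G, but none of them are tied to each other, so no triangle contains C.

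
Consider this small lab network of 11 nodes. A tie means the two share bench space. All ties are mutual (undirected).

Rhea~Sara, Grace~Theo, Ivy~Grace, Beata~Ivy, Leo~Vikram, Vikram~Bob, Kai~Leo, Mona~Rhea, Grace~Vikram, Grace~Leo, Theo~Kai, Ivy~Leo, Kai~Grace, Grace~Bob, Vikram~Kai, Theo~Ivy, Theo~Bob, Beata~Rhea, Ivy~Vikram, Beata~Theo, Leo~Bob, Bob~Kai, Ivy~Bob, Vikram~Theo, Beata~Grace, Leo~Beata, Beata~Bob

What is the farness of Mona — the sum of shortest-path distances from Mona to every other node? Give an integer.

Distances from Mona: Beata:2, Bob:3, Grace:3, Ivy:3, Kai:4, Leo:3, Rhea:1, Sara:2, Theo:3, Vikram:4.
Sum = 2 + 3 + 3 + 3 + 4 + 3 + 1 + 2 + 3 + 4 = 28.

28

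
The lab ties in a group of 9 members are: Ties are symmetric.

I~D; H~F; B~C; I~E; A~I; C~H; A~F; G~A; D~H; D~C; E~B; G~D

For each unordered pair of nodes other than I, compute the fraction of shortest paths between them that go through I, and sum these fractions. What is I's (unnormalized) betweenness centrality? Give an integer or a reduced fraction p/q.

Pairs whose geodesics pass through I — E–H: 1/2; E–F: 1; E–A: 1; E–G: 2/2; E–D: 1; B–A: 1; C–A: 1/3; A–D: 1/2.
All other pairs contribute 0.
Summing the contributions gives betweenness(I) = 19/3.

19/3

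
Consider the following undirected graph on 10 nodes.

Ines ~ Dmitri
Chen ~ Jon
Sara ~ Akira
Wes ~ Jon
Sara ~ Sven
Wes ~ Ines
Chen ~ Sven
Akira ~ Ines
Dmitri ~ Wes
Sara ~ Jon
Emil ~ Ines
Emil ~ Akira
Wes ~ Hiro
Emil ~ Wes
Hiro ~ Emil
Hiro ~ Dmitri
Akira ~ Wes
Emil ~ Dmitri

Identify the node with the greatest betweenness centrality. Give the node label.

Unnormalized betweenness of each node: Akira:147/20, Chen:77/60, Dmitri:1/3, Emil:11/5, Hiro:0, Ines:47/60, Jon:529/60, Sara:413/60, Sven:5/6, Wes:751/60.
Wes has the largest value, 751/60, making it the main broker — the node through which the most shortest paths run.

Wes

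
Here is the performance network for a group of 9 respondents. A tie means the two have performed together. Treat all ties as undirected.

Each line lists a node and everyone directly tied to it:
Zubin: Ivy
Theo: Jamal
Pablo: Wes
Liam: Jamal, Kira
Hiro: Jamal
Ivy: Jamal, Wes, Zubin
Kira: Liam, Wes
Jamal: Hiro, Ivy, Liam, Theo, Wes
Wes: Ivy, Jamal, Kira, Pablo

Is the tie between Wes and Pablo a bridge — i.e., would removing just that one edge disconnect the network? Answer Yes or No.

Yes

Without the Wes–Pablo edge there is no alternate route between Wes and Pablo, so the network disconnects. It is a bridge.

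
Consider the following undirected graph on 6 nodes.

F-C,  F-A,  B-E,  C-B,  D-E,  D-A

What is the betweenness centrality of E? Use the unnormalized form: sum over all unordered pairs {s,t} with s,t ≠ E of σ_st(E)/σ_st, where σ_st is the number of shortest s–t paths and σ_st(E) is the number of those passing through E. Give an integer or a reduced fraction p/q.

Pairs whose geodesics pass through E — B–A: 1/2; B–D: 1; C–D: 1/2.
All other pairs contribute 0.
Summing the contributions gives betweenness(E) = 2.

2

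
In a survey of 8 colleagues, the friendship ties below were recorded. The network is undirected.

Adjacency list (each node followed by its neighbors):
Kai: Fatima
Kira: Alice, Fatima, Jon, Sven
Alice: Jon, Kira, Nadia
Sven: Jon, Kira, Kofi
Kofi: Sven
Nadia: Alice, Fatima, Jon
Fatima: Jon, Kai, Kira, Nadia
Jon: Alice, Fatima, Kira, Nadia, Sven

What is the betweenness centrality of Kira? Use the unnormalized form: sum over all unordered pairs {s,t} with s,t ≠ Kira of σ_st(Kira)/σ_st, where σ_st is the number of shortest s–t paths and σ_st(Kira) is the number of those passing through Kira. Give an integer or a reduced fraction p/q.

11/3

Pairs whose geodesics pass through Kira — Sven–Fatima: 1/2; Sven–Kai: 1/2; Sven–Alice: 1/2; Fatima–Alice: 1/3; Fatima–Kofi: 1/2; Kai–Alice: 1/3; Kai–Kofi: 1/2; Alice–Kofi: 1/2.
All other pairs contribute 0.
Summing the contributions gives betweenness(Kira) = 11/3.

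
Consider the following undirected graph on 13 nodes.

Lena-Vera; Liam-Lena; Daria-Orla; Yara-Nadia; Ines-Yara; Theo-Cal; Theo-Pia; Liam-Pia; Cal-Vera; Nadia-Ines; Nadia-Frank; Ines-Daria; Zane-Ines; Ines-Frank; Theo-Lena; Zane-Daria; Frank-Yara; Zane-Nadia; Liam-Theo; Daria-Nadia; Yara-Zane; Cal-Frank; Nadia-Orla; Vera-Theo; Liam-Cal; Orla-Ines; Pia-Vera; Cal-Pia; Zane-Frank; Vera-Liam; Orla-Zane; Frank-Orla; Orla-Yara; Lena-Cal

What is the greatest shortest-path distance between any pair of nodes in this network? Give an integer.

4

Eccentricity of each node (its greatest distance to any other): Cal:3, Daria:4, Frank:2, Ines:3, Lena:4, Liam:4, Nadia:3, Orla:3, Pia:4, Theo:4, Vera:4, Yara:3, Zane:3.
The maximum eccentricity is 4, realized for instance by the pair Theo–Daria via Theo – Cal – Frank – Orla – Daria. So the diameter is 4.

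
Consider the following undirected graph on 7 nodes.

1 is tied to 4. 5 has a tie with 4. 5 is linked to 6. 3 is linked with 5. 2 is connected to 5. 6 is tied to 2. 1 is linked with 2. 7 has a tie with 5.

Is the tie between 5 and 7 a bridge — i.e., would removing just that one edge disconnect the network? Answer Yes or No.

Yes

Without the 5–7 edge there is no alternate route between 5 and 7, so the network disconnects. It is a bridge.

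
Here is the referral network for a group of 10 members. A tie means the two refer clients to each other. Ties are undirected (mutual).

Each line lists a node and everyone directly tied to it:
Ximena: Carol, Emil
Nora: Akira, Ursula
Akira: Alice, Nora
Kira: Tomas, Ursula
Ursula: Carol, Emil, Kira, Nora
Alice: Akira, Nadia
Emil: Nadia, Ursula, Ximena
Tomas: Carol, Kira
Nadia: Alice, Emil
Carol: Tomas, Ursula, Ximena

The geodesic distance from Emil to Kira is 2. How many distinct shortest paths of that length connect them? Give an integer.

The shortest distance is 2, and the only length-2 path is Emil–Ursula–Kira. So there is exactly 1 shortest path.

1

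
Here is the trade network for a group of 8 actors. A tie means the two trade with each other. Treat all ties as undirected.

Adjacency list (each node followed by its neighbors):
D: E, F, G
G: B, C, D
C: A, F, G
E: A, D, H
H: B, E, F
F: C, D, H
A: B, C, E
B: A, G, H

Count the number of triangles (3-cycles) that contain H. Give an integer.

0

H's neighbors are B, E, and F, but none of them are tied to each other, so no triangle contains H.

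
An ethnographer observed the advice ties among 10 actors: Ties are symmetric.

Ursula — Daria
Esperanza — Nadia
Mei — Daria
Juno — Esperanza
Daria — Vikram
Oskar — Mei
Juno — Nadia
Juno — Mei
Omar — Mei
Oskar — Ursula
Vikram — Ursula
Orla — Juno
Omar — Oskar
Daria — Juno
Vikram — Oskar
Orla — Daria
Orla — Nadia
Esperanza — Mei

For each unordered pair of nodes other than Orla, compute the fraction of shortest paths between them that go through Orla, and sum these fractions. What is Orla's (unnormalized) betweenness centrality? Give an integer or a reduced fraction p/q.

3/2

Pairs whose geodesics pass through Orla — Nadia–Ursula: 1/2; Nadia–Daria: 1/2; Nadia–Vikram: 1/2.
All other pairs contribute 0.
Summing the contributions gives betweenness(Orla) = 3/2.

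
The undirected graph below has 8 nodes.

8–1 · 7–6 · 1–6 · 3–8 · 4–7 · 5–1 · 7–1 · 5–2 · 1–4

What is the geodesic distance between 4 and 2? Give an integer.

3

One shortest route is 4 – 1 – 5 – 2, which uses 3 edges, and at distance 2 from 4 we only reach {5, 6, 8}, which does not include 2. So d(4,2) = 3.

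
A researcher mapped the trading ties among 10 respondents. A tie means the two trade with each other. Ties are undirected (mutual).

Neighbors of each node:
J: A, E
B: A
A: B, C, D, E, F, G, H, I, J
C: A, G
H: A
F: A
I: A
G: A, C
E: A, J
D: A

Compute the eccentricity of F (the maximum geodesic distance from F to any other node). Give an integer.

2

Distances from F: A:1, B:2, C:2, D:2, E:2, G:2, H:2, I:2, J:2.
The largest is 2 (to B, J, C, D, H, I, G, and E), so the eccentricity of F is 2.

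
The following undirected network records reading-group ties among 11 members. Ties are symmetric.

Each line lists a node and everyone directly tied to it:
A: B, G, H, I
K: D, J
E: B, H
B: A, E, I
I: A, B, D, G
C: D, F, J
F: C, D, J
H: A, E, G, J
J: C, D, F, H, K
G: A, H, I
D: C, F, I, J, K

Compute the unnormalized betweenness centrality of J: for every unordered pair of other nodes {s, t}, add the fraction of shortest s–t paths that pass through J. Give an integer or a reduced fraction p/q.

23/2

Pairs whose geodesics pass through J — C–K: 1/2; C–G: 1/2; C–E: 1; C–H: 1; C–A: 1/2; F–K: 1/2; F–G: 1/2; F–E: 1; F–H: 1; F–A: 1/2; D–E: 1/2; D–H: 1; K–G: 1/2; K–E: 1 … (+2 more pairs).
All other pairs contribute 0.
Summing the contributions gives betweenness(J) = 23/2.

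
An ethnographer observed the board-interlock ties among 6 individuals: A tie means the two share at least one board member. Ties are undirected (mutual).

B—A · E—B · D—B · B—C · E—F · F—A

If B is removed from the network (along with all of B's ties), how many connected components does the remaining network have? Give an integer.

3

Without B, the remaining ties split the others into: {D}; {A, E, F}; {C}.
That's 3 separate components.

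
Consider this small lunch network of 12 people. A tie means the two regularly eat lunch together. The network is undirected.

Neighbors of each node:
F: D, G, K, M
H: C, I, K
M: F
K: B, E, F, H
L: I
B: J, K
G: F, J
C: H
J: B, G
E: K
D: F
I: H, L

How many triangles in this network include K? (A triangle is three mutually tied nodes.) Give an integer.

0

K's neighbors are B, E, F, and H, but none of them are tied to each other, so no triangle contains K.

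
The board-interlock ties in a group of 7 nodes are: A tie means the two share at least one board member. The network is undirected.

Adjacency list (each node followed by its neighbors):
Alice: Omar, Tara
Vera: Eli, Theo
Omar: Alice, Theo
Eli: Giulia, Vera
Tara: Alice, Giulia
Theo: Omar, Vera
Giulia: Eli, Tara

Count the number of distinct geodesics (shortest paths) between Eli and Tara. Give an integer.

The shortest distance is 2, and the only length-2 path is Eli–Giulia–Tara. So there is exactly 1 shortest path.

1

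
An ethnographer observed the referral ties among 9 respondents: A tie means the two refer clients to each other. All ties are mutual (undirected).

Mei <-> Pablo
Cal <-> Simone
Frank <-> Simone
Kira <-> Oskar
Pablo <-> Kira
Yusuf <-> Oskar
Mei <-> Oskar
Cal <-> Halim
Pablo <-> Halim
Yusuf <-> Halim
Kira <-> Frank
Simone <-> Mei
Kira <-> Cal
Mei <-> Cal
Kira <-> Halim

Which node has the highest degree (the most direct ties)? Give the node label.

Degrees — Cal:4, Frank:2, Halim:4, Kira:5, Mei:4, Oskar:3, Pablo:3, Simone:3, Yusuf:2.
The maximum is 5, attained only by Kira.

Kira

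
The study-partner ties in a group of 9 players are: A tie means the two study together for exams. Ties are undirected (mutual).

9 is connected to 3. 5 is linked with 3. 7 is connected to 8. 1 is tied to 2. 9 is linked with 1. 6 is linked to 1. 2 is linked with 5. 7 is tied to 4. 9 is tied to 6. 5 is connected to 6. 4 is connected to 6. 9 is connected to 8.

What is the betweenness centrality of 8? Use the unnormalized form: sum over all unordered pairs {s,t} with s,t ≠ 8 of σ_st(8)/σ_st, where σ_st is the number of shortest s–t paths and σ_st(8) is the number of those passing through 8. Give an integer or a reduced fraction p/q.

17/6

Pairs whose geodesics pass through 8 — 7–1: 1/2; 7–2: 1/3; 7–3: 1; 7–9: 1.
All other pairs contribute 0.
Summing the contributions gives betweenness(8) = 17/6.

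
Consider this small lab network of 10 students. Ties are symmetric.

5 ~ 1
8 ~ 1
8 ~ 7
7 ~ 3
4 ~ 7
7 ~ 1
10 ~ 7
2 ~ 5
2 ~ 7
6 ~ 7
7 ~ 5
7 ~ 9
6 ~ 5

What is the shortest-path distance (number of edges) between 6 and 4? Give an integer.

2

One shortest route is 6 – 7 – 4, which uses 2 edges, and 6 and 4 are not directly tied, so nothing shorter exists. So d(6,4) = 2.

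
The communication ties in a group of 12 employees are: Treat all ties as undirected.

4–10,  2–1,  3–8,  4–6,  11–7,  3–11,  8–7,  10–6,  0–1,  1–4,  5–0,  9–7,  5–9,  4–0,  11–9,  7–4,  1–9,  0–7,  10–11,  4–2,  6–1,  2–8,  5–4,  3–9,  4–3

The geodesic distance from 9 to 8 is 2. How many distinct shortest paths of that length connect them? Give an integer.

The shortest distance is 2. The length-2 paths are: 9–3–8; 9–7–8.
That gives 2 distinct shortest paths.

2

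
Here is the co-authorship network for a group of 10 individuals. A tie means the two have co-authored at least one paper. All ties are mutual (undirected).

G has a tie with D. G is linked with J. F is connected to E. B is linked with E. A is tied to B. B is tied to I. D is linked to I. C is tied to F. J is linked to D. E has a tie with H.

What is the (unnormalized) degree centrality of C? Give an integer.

C is directly tied to F. That is 1 neighbor, so the degree of C is 1.

1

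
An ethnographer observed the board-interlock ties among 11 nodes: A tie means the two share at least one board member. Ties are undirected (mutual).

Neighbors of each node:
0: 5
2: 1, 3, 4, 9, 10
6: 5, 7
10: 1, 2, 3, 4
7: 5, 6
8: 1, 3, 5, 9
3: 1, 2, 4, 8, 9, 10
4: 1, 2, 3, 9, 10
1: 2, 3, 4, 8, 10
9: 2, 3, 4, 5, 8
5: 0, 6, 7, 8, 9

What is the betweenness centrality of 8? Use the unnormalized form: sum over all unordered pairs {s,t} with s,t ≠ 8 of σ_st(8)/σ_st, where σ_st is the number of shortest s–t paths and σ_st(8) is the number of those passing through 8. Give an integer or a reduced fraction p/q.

Pairs whose geodesics pass through 8 — 3–7: 1/2; 3–5: 1/2; 3–0: 1/2; 3–6: 1/2; 1–9: 1/4; 1–7: 1; 1–5: 1; 1–0: 1; 1–6: 1; 10–7: 2/5; 10–5: 2/5; 10–0: 2/5; 10–6: 2/5.
All other pairs contribute 0.
Summing the contributions gives betweenness(8) = 157/20.

157/20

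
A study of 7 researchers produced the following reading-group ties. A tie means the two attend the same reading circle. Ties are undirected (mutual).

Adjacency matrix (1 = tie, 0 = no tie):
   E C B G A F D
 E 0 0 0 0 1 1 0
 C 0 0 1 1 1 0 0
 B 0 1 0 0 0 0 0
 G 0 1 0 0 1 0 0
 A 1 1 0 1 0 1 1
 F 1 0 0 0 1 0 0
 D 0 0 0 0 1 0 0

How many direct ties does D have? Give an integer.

D is directly tied to A. That is 1 neighbor, so the degree of D is 1.

1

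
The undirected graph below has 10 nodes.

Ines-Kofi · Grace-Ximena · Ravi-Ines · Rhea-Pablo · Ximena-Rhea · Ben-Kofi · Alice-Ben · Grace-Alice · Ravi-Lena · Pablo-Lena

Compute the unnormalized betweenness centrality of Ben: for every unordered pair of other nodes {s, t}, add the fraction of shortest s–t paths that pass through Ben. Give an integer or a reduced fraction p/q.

Pairs whose geodesics pass through Ben — Ines–Alice: 1; Ines–Grace: 1; Ines–Ximena: 1/2; Kofi–Alice: 1; Kofi–Grace: 1; Kofi–Ximena: 1; Kofi–Rhea: 1/2; Alice–Lena: 1/2; Alice–Ravi: 1; Grace–Ravi: 1/2.
All other pairs contribute 0.
Summing the contributions gives betweenness(Ben) = 8.

8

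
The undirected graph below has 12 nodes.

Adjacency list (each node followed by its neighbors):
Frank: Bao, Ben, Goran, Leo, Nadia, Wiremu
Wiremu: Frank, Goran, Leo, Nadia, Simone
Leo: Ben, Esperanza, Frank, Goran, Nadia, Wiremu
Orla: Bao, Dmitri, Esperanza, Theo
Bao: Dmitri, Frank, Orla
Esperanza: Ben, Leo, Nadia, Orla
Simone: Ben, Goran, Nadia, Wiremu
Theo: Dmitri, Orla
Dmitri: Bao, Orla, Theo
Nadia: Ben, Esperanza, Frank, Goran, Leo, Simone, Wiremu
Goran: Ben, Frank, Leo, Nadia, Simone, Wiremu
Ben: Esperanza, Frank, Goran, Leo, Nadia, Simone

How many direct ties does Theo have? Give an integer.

Theo is directly tied to Dmitri and Orla. That is 2 neighbors, so the degree of Theo is 2.

2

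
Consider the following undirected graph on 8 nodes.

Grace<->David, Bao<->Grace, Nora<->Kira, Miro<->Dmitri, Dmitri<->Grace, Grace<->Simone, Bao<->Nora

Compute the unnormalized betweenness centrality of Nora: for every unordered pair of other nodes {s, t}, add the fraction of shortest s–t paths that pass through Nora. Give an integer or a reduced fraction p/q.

6

Pairs whose geodesics pass through Nora — Simone–Kira: 1; Grace–Kira: 1; Kira–David: 1; Kira–Miro: 1; Kira–Dmitri: 1; Kira–Bao: 1.
All other pairs contribute 0.
Summing the contributions gives betweenness(Nora) = 6.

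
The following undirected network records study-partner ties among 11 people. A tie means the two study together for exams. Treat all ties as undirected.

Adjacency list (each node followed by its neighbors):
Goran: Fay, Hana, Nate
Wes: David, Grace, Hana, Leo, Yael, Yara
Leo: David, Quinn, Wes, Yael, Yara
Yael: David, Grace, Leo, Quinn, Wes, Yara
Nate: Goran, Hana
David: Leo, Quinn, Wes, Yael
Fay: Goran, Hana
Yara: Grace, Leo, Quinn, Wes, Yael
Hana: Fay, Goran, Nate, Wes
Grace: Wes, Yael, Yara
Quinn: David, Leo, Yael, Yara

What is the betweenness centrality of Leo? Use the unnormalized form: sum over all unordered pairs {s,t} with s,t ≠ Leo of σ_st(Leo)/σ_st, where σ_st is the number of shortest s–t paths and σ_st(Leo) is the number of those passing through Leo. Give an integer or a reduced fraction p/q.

3/2

Pairs whose geodesics pass through Leo — Hana–Quinn: 1/4; Nate–Quinn: 1/4; Fay–Quinn: 1/4; Goran–Quinn: 1/4; David–Yara: 1/4; Wes–Quinn: 1/4.
All other pairs contribute 0.
Summing the contributions gives betweenness(Leo) = 3/2.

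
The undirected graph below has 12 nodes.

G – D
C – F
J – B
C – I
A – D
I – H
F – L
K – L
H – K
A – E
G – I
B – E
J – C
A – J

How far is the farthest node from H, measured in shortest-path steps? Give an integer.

Distances from H: A:4, B:4, C:2, D:3, E:5, F:3, G:2, I:1, J:3, K:1, L:2.
The largest is 5 (to E), so the eccentricity of H is 5.

5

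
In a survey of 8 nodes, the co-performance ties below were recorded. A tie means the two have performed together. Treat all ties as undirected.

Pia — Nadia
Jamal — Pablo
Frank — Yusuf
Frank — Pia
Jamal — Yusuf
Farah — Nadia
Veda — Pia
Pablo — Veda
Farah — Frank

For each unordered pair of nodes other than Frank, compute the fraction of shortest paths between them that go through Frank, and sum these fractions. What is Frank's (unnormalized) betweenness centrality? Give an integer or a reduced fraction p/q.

Pairs whose geodesics pass through Frank — Veda–Yusuf: 1/2; Veda–Farah: 1/2; Pablo–Farah: 2/3; Jamal–Farah: 1; Jamal–Nadia: 2/3; Jamal–Pia: 1/2; Yusuf–Farah: 1; Yusuf–Nadia: 2/2; Yusuf–Pia: 1; Farah–Pia: 1/2.
All other pairs contribute 0.
Summing the contributions gives betweenness(Frank) = 22/3.

22/3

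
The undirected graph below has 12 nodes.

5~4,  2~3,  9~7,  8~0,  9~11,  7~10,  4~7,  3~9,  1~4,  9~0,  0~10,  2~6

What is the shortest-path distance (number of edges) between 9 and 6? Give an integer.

One shortest route is 9 – 3 – 2 – 6, which uses 3 edges, and at distance 2 from 9 we only reach {2, 4, 8, 10}, which does not include 6. So d(9,6) = 3.

3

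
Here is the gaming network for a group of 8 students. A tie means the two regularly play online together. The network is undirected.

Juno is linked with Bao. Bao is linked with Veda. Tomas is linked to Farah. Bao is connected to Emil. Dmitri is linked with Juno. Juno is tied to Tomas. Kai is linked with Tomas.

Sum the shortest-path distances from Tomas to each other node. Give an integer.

13

Distances from Tomas: Bao:2, Dmitri:2, Emil:3, Farah:1, Juno:1, Kai:1, Veda:3.
Sum = 2 + 2 + 3 + 1 + 1 + 1 + 3 = 13.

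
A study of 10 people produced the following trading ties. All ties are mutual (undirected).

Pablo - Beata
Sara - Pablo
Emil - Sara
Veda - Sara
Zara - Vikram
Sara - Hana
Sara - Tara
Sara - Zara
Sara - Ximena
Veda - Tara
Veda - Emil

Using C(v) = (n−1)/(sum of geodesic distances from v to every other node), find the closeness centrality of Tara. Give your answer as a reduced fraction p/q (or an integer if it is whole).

Distances from Tara: Beata:3, Emil:2, Hana:2, Pablo:2, Sara:1, Veda:1, Vikram:3, Ximena:2, Zara:2. Sum = 18.
n = 10, so closeness = 9/18 = 1/2.

1/2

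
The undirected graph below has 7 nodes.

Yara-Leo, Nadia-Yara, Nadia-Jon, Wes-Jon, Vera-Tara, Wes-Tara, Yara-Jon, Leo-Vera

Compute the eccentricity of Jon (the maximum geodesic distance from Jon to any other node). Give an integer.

3

Distances from Jon: Leo:2, Nadia:1, Tara:2, Vera:3, Wes:1, Yara:1.
The largest is 3 (to Vera), so the eccentricity of Jon is 3.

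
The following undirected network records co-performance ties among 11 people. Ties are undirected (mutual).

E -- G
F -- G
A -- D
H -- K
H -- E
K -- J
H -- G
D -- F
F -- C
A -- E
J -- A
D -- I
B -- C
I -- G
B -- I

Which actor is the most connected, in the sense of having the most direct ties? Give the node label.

G

Degrees — A:3, B:2, C:2, D:3, E:3, F:3, G:4, H:3, I:3, J:2, K:2.
The maximum is 4, attained only by G.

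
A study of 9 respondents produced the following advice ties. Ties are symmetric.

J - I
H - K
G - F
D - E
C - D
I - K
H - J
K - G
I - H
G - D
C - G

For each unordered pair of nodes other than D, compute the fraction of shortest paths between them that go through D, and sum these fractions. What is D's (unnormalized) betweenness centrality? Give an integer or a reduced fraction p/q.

7

Pairs whose geodesics pass through D — E–F: 1; E–C: 1; E–G: 1; E–I: 1; E–K: 1; E–J: 2/2; E–H: 1.
All other pairs contribute 0.
Summing the contributions gives betweenness(D) = 7.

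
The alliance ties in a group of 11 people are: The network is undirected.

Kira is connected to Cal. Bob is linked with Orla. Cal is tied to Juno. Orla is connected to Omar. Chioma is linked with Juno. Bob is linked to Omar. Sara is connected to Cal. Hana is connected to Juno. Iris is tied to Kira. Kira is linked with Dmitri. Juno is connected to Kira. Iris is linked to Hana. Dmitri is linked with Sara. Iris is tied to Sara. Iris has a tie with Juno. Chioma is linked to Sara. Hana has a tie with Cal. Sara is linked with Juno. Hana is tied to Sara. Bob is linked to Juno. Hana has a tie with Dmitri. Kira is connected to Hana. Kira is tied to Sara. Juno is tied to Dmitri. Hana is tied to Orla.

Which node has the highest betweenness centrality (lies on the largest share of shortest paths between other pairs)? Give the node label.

Unnormalized betweenness of each node: Bob:16/3, Cal:0, Chioma:0, Dmitri:0, Hana:113/12, Iris:0, Juno:167/12, Kira:3/4, Omar:0, Orla:4, Sara:43/12.
Juno has the largest value, 167/12, making it the main broker — the node through which the most shortest paths run.

Juno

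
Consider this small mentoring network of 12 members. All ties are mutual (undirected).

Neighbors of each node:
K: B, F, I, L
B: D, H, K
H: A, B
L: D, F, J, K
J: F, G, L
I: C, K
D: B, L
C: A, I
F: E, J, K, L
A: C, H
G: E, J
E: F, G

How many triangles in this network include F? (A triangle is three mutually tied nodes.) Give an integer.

F's neighbors: E, J, K, and L.
Neighbor pairs that are themselves tied: F–J–L; F–K–L. Each forms one triangle with F, for 2 in total.

2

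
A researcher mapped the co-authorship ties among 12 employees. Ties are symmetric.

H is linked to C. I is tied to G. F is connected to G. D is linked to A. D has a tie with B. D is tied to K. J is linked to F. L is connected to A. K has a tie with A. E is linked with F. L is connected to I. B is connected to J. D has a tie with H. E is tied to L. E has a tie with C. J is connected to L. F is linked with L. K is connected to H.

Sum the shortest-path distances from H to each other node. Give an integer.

26

Distances from H: A:2, B:2, C:1, D:1, E:2, F:3, G:4, I:4, J:3, K:1, L:3.
Sum = 2 + 2 + 1 + 1 + 2 + 3 + 4 + 4 + 3 + 1 + 3 = 26.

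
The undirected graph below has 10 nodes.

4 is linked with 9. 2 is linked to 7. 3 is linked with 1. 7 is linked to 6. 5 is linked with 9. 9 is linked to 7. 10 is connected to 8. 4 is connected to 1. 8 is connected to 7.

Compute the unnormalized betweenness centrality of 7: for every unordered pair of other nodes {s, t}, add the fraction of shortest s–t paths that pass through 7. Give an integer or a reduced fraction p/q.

25

Pairs whose geodesics pass through 7 — 5–6: 1; 5–8: 1; 5–2: 1; 5–10: 1; 6–3: 1; 6–4: 1; 6–8: 1; 6–2: 1; 6–10: 1; 6–9: 1; 6–1: 1; 3–8: 1; 3–2: 1; 3–10: 1 … (+11 more pairs).
All other pairs contribute 0.
Summing the contributions gives betweenness(7) = 25.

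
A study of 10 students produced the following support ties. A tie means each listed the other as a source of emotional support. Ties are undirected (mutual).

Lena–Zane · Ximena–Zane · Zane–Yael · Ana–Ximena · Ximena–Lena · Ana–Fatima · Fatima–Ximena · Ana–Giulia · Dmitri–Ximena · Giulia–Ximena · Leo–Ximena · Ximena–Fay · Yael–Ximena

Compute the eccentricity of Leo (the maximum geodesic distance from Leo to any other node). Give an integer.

Distances from Leo: Ana:2, Dmitri:2, Fatima:2, Fay:2, Giulia:2, Lena:2, Ximena:1, Yael:2, Zane:2.
The largest is 2 (to Fatima, Giulia, Yael, Ana, Lena, Zane, Fay, and Dmitri), so the eccentricity of Leo is 2.

2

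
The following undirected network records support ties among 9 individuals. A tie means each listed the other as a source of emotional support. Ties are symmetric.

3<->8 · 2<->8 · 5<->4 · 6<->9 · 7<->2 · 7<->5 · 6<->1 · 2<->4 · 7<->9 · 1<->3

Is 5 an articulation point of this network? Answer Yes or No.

No

Even without 5, every remaining node can still reach every other (the residual graph is connected), so 5 is not a cut vertex.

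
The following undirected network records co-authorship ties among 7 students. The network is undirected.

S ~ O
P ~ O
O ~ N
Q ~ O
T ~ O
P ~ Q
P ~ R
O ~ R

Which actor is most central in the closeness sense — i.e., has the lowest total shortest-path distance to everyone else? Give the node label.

Farness (sum of distances to all others) for each node — N:11, O:6, P:9, Q:10, R:10, S:11, T:11.
The smallest farness is 6, for O, so O has the highest closeness.

O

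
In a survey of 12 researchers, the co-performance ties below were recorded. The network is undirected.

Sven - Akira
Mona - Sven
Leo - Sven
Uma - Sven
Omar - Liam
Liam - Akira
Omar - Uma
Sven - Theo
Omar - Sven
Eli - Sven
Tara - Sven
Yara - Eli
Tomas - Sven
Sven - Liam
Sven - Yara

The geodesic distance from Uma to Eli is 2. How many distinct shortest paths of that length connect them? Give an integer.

1

The shortest distance is 2, and the only length-2 path is Uma–Sven–Eli. So there is exactly 1 shortest path.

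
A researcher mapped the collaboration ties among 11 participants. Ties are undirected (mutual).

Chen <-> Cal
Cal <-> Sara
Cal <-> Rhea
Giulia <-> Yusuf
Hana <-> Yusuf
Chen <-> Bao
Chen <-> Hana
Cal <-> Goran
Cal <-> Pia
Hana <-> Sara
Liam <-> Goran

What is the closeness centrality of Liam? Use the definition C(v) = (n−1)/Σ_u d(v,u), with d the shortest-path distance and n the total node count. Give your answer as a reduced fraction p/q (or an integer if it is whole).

5/17

Distances from Liam: Bao:4, Cal:2, Chen:3, Giulia:6, Goran:1, Hana:4, Pia:3, Rhea:3, Sara:3, Yusuf:5. Sum = 34.
n = 11, so closeness = 10/34 = 5/17.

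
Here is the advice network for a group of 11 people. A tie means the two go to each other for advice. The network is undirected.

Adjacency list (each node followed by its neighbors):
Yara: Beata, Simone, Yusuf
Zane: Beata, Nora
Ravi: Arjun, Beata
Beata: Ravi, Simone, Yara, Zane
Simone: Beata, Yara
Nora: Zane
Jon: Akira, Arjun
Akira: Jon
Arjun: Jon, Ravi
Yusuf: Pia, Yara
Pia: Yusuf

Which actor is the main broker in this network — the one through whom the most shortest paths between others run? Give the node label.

Beata

Unnormalized betweenness of each node: Akira:0, Arjun:16, Beata:32, Jon:9, Nora:0, Pia:0, Ravi:21, Simone:0, Yara:16, Yusuf:9, Zane:9.
Beata has the largest value, 32, making it the main broker — the node through which the most shortest paths run.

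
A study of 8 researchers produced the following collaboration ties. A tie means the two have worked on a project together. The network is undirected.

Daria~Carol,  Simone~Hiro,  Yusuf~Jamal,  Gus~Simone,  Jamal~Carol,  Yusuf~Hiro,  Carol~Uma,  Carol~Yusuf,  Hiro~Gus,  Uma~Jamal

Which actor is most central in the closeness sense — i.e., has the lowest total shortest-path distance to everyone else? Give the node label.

Yusuf

Farness (sum of distances to all others) for each node — Carol:12, Daria:18, Gus:18, Hiro:13, Jamal:13, Simone:18, Uma:17, Yusuf:11.
The smallest farness is 11, for Yusuf, so Yusuf has the highest closeness.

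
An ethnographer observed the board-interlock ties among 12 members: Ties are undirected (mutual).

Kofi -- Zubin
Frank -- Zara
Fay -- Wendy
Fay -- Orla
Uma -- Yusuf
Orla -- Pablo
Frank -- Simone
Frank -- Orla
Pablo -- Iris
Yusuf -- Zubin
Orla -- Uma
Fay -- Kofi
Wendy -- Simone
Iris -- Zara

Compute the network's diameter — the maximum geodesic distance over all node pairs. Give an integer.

Eccentricity of each node (its greatest distance to any other): Fay:3, Frank:4, Iris:5, Kofi:4, Orla:3, Pablo:4, Simone:4, Uma:3, Wendy:4, Yusuf:4, Zara:5, Zubin:5.
The maximum eccentricity is 5, realized for instance by the pair Iris–Zubin via Iris – Pablo – Orla – Fay – Kofi – Zubin. So the diameter is 5.

5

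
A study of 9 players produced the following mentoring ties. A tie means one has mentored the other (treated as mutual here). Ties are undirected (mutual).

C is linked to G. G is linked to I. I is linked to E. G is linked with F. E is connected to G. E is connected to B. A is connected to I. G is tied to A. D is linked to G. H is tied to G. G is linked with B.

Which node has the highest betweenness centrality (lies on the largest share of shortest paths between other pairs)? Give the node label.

G

Unnormalized betweenness of each node: A:0, B:0, C:0, D:0, E:1/2, F:0, G:24, H:0, I:1/2.
G has the largest value, 24, making it the main broker — the node through which the most shortest paths run.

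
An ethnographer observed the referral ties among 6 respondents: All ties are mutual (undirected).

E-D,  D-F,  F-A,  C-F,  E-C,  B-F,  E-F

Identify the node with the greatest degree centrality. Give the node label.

F

Degrees — A:1, B:1, C:2, D:2, E:3, F:5.
The maximum is 5, attained only by F.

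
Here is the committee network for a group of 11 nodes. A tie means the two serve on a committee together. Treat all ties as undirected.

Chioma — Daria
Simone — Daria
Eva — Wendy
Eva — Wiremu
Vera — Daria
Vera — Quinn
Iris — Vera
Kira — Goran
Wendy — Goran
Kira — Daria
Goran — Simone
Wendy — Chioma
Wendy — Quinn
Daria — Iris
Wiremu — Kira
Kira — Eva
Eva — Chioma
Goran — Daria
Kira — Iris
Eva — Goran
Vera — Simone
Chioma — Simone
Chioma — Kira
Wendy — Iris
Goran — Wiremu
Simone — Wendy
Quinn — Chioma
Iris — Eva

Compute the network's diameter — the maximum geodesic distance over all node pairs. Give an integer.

Eccentricity of each node (its greatest distance to any other): Chioma:2, Daria:2, Eva:2, Goran:2, Iris:2, Kira:2, Quinn:3, Simone:2, Vera:3, Wendy:2, Wiremu:3.
The maximum eccentricity is 3, realized for instance by the pair Quinn–Wiremu via Quinn – Wendy – Goran – Wiremu. So the diameter is 3.

3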